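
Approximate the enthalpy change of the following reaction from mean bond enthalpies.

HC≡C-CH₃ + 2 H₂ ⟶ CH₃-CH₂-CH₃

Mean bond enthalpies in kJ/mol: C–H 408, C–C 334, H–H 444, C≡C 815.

Bonds broken (reactants):
  C≡C: 1 × 815 = 815
  C–C: 1 × 334 = 334
  C–H: 4 × 408 = 1632
  H–H: 2 × 444 = 888
  Σ(broken) = 3669 kJ
Bonds formed (products):
  C–C: 2 × 334 = 668
  C–H: 8 × 408 = 3264
  Σ(formed) = 3932 kJ
ΔH = Σ(broken) − Σ(formed) = 3669 − 3932 = −263 kJ

ΔH ≈ −263 kJ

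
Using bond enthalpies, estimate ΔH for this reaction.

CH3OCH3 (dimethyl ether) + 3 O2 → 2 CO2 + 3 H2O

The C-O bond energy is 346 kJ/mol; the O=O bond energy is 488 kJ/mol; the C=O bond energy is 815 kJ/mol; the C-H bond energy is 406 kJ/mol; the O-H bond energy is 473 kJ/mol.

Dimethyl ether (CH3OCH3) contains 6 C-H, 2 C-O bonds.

ΔH ≈ −1506 kJ

Bonds broken (reactants):
  C-H: 6 × 406 = 2436
  C-O: 2 × 346 = 692
  O=O: 3 × 488 = 1464
  Σ(broken) = 4592 kJ
Bonds formed (products):
  C=O: 4 × 815 = 3260
  O-H: 6 × 473 = 2838
  Σ(formed) = 6098 kJ
ΔH = Σ(broken) − Σ(formed) = 4592 − 6098 = −1506 kJ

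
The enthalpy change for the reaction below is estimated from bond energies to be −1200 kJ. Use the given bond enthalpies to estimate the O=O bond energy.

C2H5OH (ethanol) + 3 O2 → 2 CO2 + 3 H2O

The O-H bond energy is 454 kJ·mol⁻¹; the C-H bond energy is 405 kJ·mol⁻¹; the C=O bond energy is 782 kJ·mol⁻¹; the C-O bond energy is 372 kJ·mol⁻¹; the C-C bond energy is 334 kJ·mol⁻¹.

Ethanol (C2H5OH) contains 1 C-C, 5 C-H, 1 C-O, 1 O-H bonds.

D(O=O) ≈ 489 kJ/mol

Let D be the O=O bond energy.
Σ(broken) = 1×334 + 5×405 + 1×372 + 1×454 + 3×D = 3185 + 3D
Σ(formed) = 4×782 + 6×454 = 5852
ΔH = Σ(broken) − Σ(formed) = (3185 + 3D) − (5852) = −2667 + 3D
Setting this equal to −1200 kJ gives 3D = 1467, so D = 489 kJ/mol.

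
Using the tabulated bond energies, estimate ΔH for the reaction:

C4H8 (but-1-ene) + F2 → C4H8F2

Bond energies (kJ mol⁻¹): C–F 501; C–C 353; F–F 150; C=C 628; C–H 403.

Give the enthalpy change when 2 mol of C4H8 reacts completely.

Bonds broken (reactants):
  C–C: 2 × 353 = 706
  C–H: 8 × 403 = 3224
  C=C: 1 × 628 = 628
  F–F: 1 × 150 = 150
  Σ(broken) = 4708 kJ
Bonds formed (products):
  C–C: 3 × 353 = 1059
  C–F: 2 × 501 = 1002
  C–H: 8 × 403 = 3224
  Σ(formed) = 5285 kJ
ΔH = Σ(broken) − Σ(formed) = 4708 − 5285 = −577 kJ
For 2× the reaction as written: 2 × (−577) = −1154 kJ

ΔH = −1154 kJ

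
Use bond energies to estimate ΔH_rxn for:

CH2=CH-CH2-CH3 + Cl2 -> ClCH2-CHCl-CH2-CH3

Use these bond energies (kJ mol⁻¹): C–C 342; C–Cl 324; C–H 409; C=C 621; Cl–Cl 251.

ΔH ≈ −118 kJ

Bonds broken (reactants):
  C–C: 2 × 342 = 684
  C–H: 8 × 409 = 3272
  C=C: 1 × 621 = 621
  Cl–Cl: 1 × 251 = 251
  Σ(broken) = 4828 kJ
Bonds formed (products):
  C–C: 3 × 342 = 1026
  C–Cl: 2 × 324 = 648
  C–H: 8 × 409 = 3272
  Σ(formed) = 4946 kJ
ΔH = Σ(broken) − Σ(formed) = 4828 − 4946 = −118 kJ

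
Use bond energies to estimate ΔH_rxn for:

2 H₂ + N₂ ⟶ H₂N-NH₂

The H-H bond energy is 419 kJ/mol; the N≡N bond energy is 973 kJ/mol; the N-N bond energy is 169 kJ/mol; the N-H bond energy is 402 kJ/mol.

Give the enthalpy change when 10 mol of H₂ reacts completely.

Bonds broken (reactants):
  H-H: 2 × 419 = 838
  N≡N: 1 × 973 = 973
  Σ(broken) = 1811 kJ
Bonds formed (products):
  N-H: 4 × 402 = 1608
  N-N: 1 × 169 = 169
  Σ(formed) = 1777 kJ
ΔH = Σ(broken) − Σ(formed) = 1811 − 1777 = +34 kJ
For 5× the reaction as written: 5 × (+34) = +170 kJ

ΔH = +170 kJ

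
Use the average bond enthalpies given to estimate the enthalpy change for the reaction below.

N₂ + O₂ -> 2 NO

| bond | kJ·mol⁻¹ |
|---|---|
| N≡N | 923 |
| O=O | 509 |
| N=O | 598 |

Bonds broken (reactants):
  N≡N: 1 × 923 = 923
  O=O: 1 × 509 = 509
  Σ(broken) = 1432 kJ
Bonds formed (products):
  N=O: 2 × 598 = 1196
  Σ(formed) = 1196 kJ
ΔH = Σ(broken) − Σ(formed) = 1432 − 1196 = +236 kJ

ΔH ≈ +236 kJ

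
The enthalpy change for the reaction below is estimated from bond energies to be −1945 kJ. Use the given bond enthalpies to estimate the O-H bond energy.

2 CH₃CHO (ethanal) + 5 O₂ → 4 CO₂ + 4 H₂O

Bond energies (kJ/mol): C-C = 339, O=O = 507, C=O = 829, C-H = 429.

D(O-H) ≈ 452 kJ/mol

Let D be the O-H bond energy.
Σ(broken) = 2×339 + 8×429 + 2×829 + 5×507 = 8303
Σ(formed) = 8×829 + 8×D = 6632 + 8D
ΔH = Σ(broken) − Σ(formed) = (8303) − (6632 + 8D) = +1671 − 8D
Setting this equal to −1945 kJ gives 8D = 3616, so D = 452 kJ/mol.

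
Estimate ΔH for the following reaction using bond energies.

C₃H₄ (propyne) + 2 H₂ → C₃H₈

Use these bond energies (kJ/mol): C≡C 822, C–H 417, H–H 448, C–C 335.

Bonds broken (reactants):
  C≡C: 1 × 822 = 822
  C–C: 1 × 335 = 335
  C–H: 4 × 417 = 1668
  H–H: 2 × 448 = 896
  Σ(broken) = 3721 kJ
Bonds formed (products):
  C–C: 2 × 335 = 670
  C–H: 8 × 417 = 3336
  Σ(formed) = 4006 kJ
ΔH = Σ(broken) − Σ(formed) = 3721 − 4006 = −285 kJ

ΔH ≈ −285 kJ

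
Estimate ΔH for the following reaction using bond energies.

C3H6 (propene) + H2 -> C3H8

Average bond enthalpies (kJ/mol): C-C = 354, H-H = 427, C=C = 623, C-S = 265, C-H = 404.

ΔH ≈ −112 kJ

Bonds broken (reactants):
  C-C: 1 × 354 = 354
  C-H: 6 × 404 = 2424
  C=C: 1 × 623 = 623
  H-H: 1 × 427 = 427
  Σ(broken) = 3828 kJ
Bonds formed (products):
  C-C: 2 × 354 = 708
  C-H: 8 × 404 = 3232
  Σ(formed) = 3940 kJ
ΔH = Σ(broken) − Σ(formed) = 3828 − 3940 = −112 kJ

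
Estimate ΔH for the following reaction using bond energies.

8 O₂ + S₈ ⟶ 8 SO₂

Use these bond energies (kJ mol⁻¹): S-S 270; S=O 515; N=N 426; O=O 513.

ΔH ≈ −1976 kJ

Bonds broken (reactants):
  O=O: 8 × 513 = 4104
  S-S: 8 × 270 = 2160
  Σ(broken) = 6264 kJ
Bonds formed (products):
  S=O: 16 × 515 = 8240
  Σ(formed) = 8240 kJ
ΔH = Σ(broken) − Σ(formed) = 6264 − 8240 = −1976 kJ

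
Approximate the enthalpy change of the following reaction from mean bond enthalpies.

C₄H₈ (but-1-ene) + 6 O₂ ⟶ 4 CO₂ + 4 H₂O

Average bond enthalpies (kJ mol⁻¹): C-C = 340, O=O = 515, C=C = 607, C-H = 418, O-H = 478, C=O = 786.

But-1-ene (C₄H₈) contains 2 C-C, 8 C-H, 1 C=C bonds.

ΔH ≈ −2391 kJ

Bonds broken (reactants):
  C-C: 2 × 340 = 680
  C-H: 8 × 418 = 3344
  C=C: 1 × 607 = 607
  O=O: 6 × 515 = 3090
  Σ(broken) = 7721 kJ
Bonds formed (products):
  C=O: 8 × 786 = 6288
  O-H: 8 × 478 = 3824
  Σ(formed) = 10112 kJ
ΔH = Σ(broken) − Σ(formed) = 7721 − 10112 = −2391 kJ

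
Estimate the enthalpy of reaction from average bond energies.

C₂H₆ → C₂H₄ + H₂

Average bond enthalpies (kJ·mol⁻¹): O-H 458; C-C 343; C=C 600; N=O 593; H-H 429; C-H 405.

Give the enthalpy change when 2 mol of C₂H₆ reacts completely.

ΔH = +248 kJ

Bonds broken (reactants):
  C-C: 1 × 343 = 343
  C-H: 6 × 405 = 2430
  Σ(broken) = 2773 kJ
Bonds formed (products):
  C-H: 4 × 405 = 1620
  C=C: 1 × 600 = 600
  H-H: 1 × 429 = 429
  Σ(formed) = 2649 kJ
ΔH = Σ(broken) − Σ(formed) = 2773 − 2649 = +124 kJ
For 2× the reaction as written: 2 × (+124) = +248 kJ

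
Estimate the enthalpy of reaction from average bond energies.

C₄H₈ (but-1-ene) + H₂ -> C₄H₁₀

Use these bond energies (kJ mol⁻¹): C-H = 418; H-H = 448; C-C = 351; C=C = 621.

ΔH ≈ −118 kJ

Bonds broken (reactants):
  C-C: 2 × 351 = 702
  C-H: 8 × 418 = 3344
  C=C: 1 × 621 = 621
  H-H: 1 × 448 = 448
  Σ(broken) = 5115 kJ
Bonds formed (products):
  C-C: 3 × 351 = 1053
  C-H: 10 × 418 = 4180
  Σ(formed) = 5233 kJ
ΔH = Σ(broken) − Σ(formed) = 5115 − 5233 = −118 kJ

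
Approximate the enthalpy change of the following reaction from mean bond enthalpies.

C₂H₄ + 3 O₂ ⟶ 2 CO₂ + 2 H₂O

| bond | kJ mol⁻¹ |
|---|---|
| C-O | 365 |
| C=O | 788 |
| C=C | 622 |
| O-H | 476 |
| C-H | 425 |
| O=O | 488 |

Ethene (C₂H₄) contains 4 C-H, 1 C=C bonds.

ΔH ≈ −1270 kJ

Bonds broken (reactants):
  C-H: 4 × 425 = 1700
  C=C: 1 × 622 = 622
  O=O: 3 × 488 = 1464
  Σ(broken) = 3786 kJ
Bonds formed (products):
  C=O: 4 × 788 = 3152
  O-H: 4 × 476 = 1904
  Σ(formed) = 5056 kJ
ΔH = Σ(broken) − Σ(formed) = 3786 − 5056 = −1270 kJ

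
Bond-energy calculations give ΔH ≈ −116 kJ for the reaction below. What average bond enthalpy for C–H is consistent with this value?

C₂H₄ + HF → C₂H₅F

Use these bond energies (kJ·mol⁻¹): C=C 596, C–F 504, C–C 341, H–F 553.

D(C–H) ≈ 420 kJ/mol

Let D be the C–H bond energy.
Σ(broken) = 4×D + 1×596 + 1×553 = 1149 + 4D
Σ(formed) = 1×341 + 1×504 + 5×D = 845 + 5D
ΔH = Σ(broken) − Σ(formed) = (1149 + 4D) − (845 + 5D) = +304 − D
Setting this equal to −116 kJ gives D = 420 kJ/mol.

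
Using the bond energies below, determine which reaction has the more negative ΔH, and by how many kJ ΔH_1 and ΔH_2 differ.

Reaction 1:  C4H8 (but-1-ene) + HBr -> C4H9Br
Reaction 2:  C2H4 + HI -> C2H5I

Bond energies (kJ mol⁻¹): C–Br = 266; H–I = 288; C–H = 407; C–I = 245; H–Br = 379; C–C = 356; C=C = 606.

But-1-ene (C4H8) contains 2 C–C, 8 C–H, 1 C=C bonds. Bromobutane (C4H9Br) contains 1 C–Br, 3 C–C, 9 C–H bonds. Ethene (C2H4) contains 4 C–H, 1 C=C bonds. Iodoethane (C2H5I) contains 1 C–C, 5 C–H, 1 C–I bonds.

Reaction 1:
  Bonds broken (reactants):
    C–C: 2 × 356 = 712
    C–H: 8 × 407 = 3256
    C=C: 1 × 606 = 606
    H–Br: 1 × 379 = 379
    Σ(broken) = 4953 kJ
  Bonds formed (products):
    C–Br: 1 × 266 = 266
    C–C: 3 × 356 = 1068
    C–H: 9 × 407 = 3663
    Σ(formed) = 4997 kJ
  ΔH_1 = 4953 − 4997 = −44 kJ
Reaction 2:
  Bonds broken (reactants):
    C–H: 4 × 407 = 1628
    C=C: 1 × 606 = 606
    H–I: 1 × 288 = 288
    Σ(broken) = 2522 kJ
  Bonds formed (products):
    C–C: 1 × 356 = 356
    C–H: 5 × 407 = 2035
    C–I: 1 × 245 = 245
    Σ(formed) = 2636 kJ
  ΔH_2 = 2522 − 2636 = −114 kJ
ΔH_1 − ΔH_2 = +70 kJ, so reaction 2 has the more negative ΔH; |ΔH_1 − ΔH_2| = 70 kJ.

Reaction 2, by 70 kJ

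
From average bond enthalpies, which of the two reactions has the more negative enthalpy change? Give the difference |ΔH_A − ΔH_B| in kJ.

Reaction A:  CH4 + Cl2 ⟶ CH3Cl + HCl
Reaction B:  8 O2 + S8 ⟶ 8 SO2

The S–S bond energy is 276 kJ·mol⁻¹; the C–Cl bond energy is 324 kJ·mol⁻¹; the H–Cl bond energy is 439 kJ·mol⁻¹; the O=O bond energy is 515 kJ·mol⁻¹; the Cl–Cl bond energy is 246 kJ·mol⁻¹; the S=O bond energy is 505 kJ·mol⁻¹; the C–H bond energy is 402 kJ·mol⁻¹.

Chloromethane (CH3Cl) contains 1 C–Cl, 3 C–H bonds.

Reaction A:
  Bonds broken (reactants):
    C–H: 4 × 402 = 1608
    Cl–Cl: 1 × 246 = 246
    Σ(broken) = 1854 kJ
  Bonds formed (products):
    C–Cl: 1 × 324 = 324
    C–H: 3 × 402 = 1206
    H–Cl: 1 × 439 = 439
    Σ(formed) = 1969 kJ
  ΔH_A = 1854 − 1969 = −115 kJ
Reaction B:
  Bonds broken (reactants):
    O=O: 8 × 515 = 4120
    S–S: 8 × 276 = 2208
    Σ(broken) = 6328 kJ
  Bonds formed (products):
    S=O: 16 × 505 = 8080
    Σ(formed) = 8080 kJ
  ΔH_B = 6328 − 8080 = −1752 kJ
ΔH_A − ΔH_B = +1637 kJ, so reaction B has the more negative ΔH; |ΔH_A − ΔH_B| = 1637 kJ.

Reaction B, by 1637 kJ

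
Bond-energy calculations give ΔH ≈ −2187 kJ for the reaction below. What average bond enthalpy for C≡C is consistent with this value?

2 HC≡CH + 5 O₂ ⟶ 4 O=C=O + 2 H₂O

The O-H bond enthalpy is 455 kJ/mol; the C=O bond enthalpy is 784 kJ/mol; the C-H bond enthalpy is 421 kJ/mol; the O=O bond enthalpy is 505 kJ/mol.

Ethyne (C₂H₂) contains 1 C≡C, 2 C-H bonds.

Let D be the C≡C bond energy.
Σ(broken) = 2×D + 4×421 + 5×505 = 4209 + 2D
Σ(formed) = 8×784 + 4×455 = 8092
ΔH = Σ(broken) − Σ(formed) = (4209 + 2D) − (8092) = −3883 + 2D
Setting this equal to −2187 kJ gives 2D = 1696, so D = 848 kJ/mol.

D(C≡C) ≈ 848 kJ/mol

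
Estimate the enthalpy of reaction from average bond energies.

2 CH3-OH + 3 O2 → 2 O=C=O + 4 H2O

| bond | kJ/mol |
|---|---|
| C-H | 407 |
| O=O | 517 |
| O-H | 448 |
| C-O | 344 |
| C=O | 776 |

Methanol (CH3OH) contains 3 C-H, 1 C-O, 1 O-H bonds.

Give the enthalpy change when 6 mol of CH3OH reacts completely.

ΔH = −3333 kJ

Bonds broken (reactants):
  C-H: 6 × 407 = 2442
  C-O: 2 × 344 = 688
  O-H: 2 × 448 = 896
  O=O: 3 × 517 = 1551
  Σ(broken) = 5577 kJ
Bonds formed (products):
  C=O: 4 × 776 = 3104
  O-H: 8 × 448 = 3584
  Σ(formed) = 6688 kJ
ΔH = Σ(broken) − Σ(formed) = 5577 − 6688 = −1111 kJ
For 3× the reaction as written: 3 × (−1111) = −3333 kJ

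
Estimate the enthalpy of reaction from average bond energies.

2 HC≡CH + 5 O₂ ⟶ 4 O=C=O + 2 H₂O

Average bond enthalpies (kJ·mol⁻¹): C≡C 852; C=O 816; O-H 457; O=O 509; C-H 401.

Bonds broken (reactants):
  C≡C: 2 × 852 = 1704
  C-H: 4 × 401 = 1604
  O=O: 5 × 509 = 2545
  Σ(broken) = 5853 kJ
Bonds formed (products):
  C=O: 8 × 816 = 6528
  O-H: 4 × 457 = 1828
  Σ(formed) = 8356 kJ
ΔH = Σ(broken) − Σ(formed) = 5853 − 8356 = −2503 kJ

ΔH ≈ −2503 kJ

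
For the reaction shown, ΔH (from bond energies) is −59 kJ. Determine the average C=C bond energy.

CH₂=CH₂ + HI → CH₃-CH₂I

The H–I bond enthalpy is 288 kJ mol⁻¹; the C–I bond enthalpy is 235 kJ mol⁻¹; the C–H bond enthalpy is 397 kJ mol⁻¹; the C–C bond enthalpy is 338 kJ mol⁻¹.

D(C=C) ≈ 623 kJ/mol

Let D be the C=C bond energy.
Σ(broken) = 4×397 + 1×D + 1×288 = 1876 + D
Σ(formed) = 1×338 + 5×397 + 1×235 = 2558
ΔH = Σ(broken) − Σ(formed) = (1876 + D) − (2558) = −682 + D
Setting this equal to −59 kJ gives D = 623 kJ/mol.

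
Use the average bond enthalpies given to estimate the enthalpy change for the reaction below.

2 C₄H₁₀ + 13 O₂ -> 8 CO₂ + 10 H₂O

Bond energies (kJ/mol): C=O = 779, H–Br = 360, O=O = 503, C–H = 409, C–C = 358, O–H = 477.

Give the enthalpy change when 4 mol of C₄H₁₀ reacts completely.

Bonds broken (reactants):
  C–C: 6 × 358 = 2148
  C–H: 20 × 409 = 8180
  O=O: 13 × 503 = 6539
  Σ(broken) = 16867 kJ
Bonds formed (products):
  C=O: 16 × 779 = 12464
  O–H: 20 × 477 = 9540
  Σ(formed) = 22004 kJ
ΔH = Σ(broken) − Σ(formed) = 16867 − 22004 = −5137 kJ
For 2× the reaction as written: 2 × (−5137) = −10274 kJ

ΔH = −10274 kJ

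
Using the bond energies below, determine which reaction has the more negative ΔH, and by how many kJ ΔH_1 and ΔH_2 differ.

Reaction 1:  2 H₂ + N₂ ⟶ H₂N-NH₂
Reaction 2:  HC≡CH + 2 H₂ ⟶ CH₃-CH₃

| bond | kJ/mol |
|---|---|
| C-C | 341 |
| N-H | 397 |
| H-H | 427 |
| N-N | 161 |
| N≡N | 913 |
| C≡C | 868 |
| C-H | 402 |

Reaction 1:
  Bonds broken (reactants):
    H-H: 2 × 427 = 854
    N≡N: 1 × 913 = 913
    Σ(broken) = 1767 kJ
  Bonds formed (products):
    N-H: 4 × 397 = 1588
    N-N: 1 × 161 = 161
    Σ(formed) = 1749 kJ
  ΔH_1 = 1767 − 1749 = +18 kJ
Reaction 2:
  Bonds broken (reactants):
    C≡C: 1 × 868 = 868
    C-H: 2 × 402 = 804
    H-H: 2 × 427 = 854
    Σ(broken) = 2526 kJ
  Bonds formed (products):
    C-C: 1 × 341 = 341
    C-H: 6 × 402 = 2412
    Σ(formed) = 2753 kJ
  ΔH_2 = 2526 − 2753 = −227 kJ
ΔH_1 − ΔH_2 = +245 kJ, so reaction 2 has the more negative ΔH; |ΔH_1 − ΔH_2| = 245 kJ.

Reaction 2, by 245 kJ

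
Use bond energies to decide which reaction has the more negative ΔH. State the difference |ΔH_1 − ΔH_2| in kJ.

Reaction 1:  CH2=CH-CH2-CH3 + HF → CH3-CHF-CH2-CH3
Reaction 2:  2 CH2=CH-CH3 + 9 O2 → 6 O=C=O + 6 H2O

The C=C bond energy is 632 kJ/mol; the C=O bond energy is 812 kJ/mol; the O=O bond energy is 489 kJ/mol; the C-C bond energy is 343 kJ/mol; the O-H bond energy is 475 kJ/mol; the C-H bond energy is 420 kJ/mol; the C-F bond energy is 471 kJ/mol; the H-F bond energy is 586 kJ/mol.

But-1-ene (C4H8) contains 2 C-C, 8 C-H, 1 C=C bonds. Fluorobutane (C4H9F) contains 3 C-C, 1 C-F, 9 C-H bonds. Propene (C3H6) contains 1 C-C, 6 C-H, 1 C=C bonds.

Reaction 1:
  Bonds broken (reactants):
    C-C: 2 × 343 = 686
    C-H: 8 × 420 = 3360
    C=C: 1 × 632 = 632
    H-F: 1 × 586 = 586
    Σ(broken) = 5264 kJ
  Bonds formed (products):
    C-C: 3 × 343 = 1029
    C-F: 1 × 471 = 471
    C-H: 9 × 420 = 3780
    Σ(formed) = 5280 kJ
  ΔH_1 = 5264 − 5280 = −16 kJ
Reaction 2:
  Bonds broken (reactants):
    C-C: 2 × 343 = 686
    C-H: 12 × 420 = 5040
    C=C: 2 × 632 = 1264
    O=O: 9 × 489 = 4401
    Σ(broken) = 11391 kJ
  Bonds formed (products):
    C=O: 12 × 812 = 9744
    O-H: 12 × 475 = 5700
    Σ(formed) = 15444 kJ
  ΔH_2 = 11391 − 15444 = −4053 kJ
ΔH_1 − ΔH_2 = +4037 kJ, so reaction 2 has the more negative ΔH; |ΔH_1 − ΔH_2| = 4037 kJ.

Reaction 2, by 4037 kJ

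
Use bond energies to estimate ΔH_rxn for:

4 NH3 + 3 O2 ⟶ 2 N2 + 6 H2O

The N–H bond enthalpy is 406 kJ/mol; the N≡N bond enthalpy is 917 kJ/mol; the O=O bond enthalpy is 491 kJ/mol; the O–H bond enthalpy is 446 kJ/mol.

Bonds broken (reactants):
  N–H: 12 × 406 = 4872
  O=O: 3 × 491 = 1473
  Σ(broken) = 6345 kJ
Bonds formed (products):
  N≡N: 2 × 917 = 1834
  O–H: 12 × 446 = 5352
  Σ(formed) = 7186 kJ
ΔH = Σ(broken) − Σ(formed) = 6345 − 7186 = −841 kJ

ΔH ≈ −841 kJ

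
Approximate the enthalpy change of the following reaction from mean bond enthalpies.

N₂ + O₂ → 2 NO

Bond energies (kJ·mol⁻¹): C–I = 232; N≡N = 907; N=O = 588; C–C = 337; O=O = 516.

ΔH ≈ +247 kJ

Bonds broken (reactants):
  N≡N: 1 × 907 = 907
  O=O: 1 × 516 = 516
  Σ(broken) = 1423 kJ
Bonds formed (products):
  N=O: 2 × 588 = 1176
  Σ(formed) = 1176 kJ
ΔH = Σ(broken) − Σ(formed) = 1423 − 1176 = +247 kJ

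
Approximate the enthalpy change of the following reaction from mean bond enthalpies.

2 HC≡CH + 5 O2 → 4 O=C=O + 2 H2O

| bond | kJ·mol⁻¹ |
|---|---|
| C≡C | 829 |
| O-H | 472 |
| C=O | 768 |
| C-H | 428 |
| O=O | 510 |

ΔH ≈ −2112 kJ

Bonds broken (reactants):
  C≡C: 2 × 829 = 1658
  C-H: 4 × 428 = 1712
  O=O: 5 × 510 = 2550
  Σ(broken) = 5920 kJ
Bonds formed (products):
  C=O: 8 × 768 = 6144
  O-H: 4 × 472 = 1888
  Σ(formed) = 8032 kJ
ΔH = Σ(broken) − Σ(formed) = 5920 − 8032 = −2112 kJ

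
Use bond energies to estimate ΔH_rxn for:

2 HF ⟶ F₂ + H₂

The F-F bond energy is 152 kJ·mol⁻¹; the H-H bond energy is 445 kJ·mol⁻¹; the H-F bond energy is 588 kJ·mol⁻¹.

ΔH ≈ +579 kJ

Bonds broken (reactants):
  H-F: 2 × 588 = 1176
  Σ(broken) = 1176 kJ
Bonds formed (products):
  F-F: 1 × 152 = 152
  H-H: 1 × 445 = 445
  Σ(formed) = 597 kJ
ΔH = Σ(broken) − Σ(formed) = 1176 − 597 = +579 kJ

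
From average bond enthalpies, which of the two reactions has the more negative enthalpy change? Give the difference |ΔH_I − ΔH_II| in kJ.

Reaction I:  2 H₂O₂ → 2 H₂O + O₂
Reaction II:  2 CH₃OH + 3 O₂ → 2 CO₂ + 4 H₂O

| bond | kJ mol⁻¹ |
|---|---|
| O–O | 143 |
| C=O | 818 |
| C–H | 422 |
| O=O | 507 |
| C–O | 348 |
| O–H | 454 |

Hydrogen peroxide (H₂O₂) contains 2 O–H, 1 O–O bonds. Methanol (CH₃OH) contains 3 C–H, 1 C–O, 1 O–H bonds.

Reaction I:
  Bonds broken (reactants):
    O–H: 4 × 454 = 1816
    O–O: 2 × 143 = 286
    Σ(broken) = 2102 kJ
  Bonds formed (products):
    O–H: 4 × 454 = 1816
    O=O: 1 × 507 = 507
    Σ(formed) = 2323 kJ
  ΔH_I = 2102 − 2323 = −221 kJ
Reaction II:
  Bonds broken (reactants):
    C–H: 6 × 422 = 2532
    C–O: 2 × 348 = 696
    O–H: 2 × 454 = 908
    O=O: 3 × 507 = 1521
    Σ(broken) = 5657 kJ
  Bonds formed (products):
    C=O: 4 × 818 = 3272
    O–H: 8 × 454 = 3632
    Σ(formed) = 6904 kJ
  ΔH_II = 5657 − 6904 = −1247 kJ
ΔH_I − ΔH_II = +1026 kJ, so reaction II has the more negative ΔH; |ΔH_I − ΔH_II| = 1026 kJ.

Reaction II, by 1026 kJ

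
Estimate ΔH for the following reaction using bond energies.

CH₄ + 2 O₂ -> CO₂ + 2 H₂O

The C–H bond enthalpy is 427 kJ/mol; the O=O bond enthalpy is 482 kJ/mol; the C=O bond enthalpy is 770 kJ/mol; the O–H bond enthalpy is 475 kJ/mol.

Bonds broken (reactants):
  C–H: 4 × 427 = 1708
  O=O: 2 × 482 = 964
  Σ(broken) = 2672 kJ
Bonds formed (products):
  C=O: 2 × 770 = 1540
  O–H: 4 × 475 = 1900
  Σ(formed) = 3440 kJ
ΔH = Σ(broken) − Σ(formed) = 2672 − 3440 = −768 kJ

ΔH ≈ −768 kJ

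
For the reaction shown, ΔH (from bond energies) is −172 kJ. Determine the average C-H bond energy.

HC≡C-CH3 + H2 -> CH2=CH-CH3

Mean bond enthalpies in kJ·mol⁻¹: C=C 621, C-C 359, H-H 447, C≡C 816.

Let D be the C-H bond energy.
Σ(broken) = 1×816 + 1×359 + 4×D + 1×447 = 1622 + 4D
Σ(formed) = 1×359 + 6×D + 1×621 = 980 + 6D
ΔH = Σ(broken) − Σ(formed) = (1622 + 4D) − (980 + 6D) = +642 − 2D
Setting this equal to −172 kJ gives 2D = 814, so D = 407 kJ/mol.

D(C-H) ≈ 407 kJ/mol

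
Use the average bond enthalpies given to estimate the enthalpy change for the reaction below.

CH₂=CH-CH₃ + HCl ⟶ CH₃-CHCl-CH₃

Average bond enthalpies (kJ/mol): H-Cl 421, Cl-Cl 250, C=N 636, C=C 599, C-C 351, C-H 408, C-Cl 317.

Bonds broken (reactants):
  C-C: 1 × 351 = 351
  C-H: 6 × 408 = 2448
  C=C: 1 × 599 = 599
  H-Cl: 1 × 421 = 421
  Σ(broken) = 3819 kJ
Bonds formed (products):
  C-C: 2 × 351 = 702
  C-Cl: 1 × 317 = 317
  C-H: 7 × 408 = 2856
  Σ(formed) = 3875 kJ
ΔH = Σ(broken) − Σ(formed) = 3819 − 3875 = −56 kJ

ΔH ≈ −56 kJ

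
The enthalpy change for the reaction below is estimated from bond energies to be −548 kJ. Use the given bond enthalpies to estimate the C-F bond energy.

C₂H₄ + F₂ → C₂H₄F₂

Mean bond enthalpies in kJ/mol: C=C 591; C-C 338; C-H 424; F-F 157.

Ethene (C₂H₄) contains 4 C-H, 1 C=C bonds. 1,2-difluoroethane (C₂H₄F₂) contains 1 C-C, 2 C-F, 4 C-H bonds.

D(C-F) ≈ 479 kJ/mol

Let D be the C-F bond energy.
Σ(broken) = 4×424 + 1×591 + 1×157 = 2444
Σ(formed) = 1×338 + 2×D + 4×424 = 2034 + 2D
ΔH = Σ(broken) − Σ(formed) = (2444) − (2034 + 2D) = +410 − 2D
Setting this equal to −548 kJ gives 2D = 958, so D = 479 kJ/mol.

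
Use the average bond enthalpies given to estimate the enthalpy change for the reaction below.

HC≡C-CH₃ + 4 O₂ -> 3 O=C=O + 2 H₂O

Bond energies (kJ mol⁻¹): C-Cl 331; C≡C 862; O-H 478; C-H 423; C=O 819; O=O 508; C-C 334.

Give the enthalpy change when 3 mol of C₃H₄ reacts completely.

ΔH = −5718 kJ

Bonds broken (reactants):
  C≡C: 1 × 862 = 862
  C-C: 1 × 334 = 334
  C-H: 4 × 423 = 1692
  O=O: 4 × 508 = 2032
  Σ(broken) = 4920 kJ
Bonds formed (products):
  C=O: 6 × 819 = 4914
  O-H: 4 × 478 = 1912
  Σ(formed) = 6826 kJ
ΔH = Σ(broken) − Σ(formed) = 4920 − 6826 = −1906 kJ
For 3× the reaction as written: 3 × (−1906) = −5718 kJ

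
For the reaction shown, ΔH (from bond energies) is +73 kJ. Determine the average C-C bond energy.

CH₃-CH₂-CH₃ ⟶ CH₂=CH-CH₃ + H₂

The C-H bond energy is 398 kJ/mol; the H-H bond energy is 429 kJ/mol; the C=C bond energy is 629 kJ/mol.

D(C-C) ≈ 335 kJ/mol

Let D be the C-C bond energy.
Σ(broken) = 2×D + 8×398 = 3184 + 2D
Σ(formed) = 1×D + 6×398 + 1×629 + 1×429 = 3446 + D
ΔH = Σ(broken) − Σ(formed) = (3184 + 2D) − (3446 + D) = −262 + D
Setting this equal to +73 kJ gives D = 335 kJ/mol.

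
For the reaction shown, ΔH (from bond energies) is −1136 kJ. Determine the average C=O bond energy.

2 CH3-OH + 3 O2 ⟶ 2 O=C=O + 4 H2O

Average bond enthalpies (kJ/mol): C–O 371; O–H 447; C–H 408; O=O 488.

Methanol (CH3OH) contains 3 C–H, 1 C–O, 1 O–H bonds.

D(C=O) ≈ 777 kJ/mol

Let D be the C=O bond energy.
Σ(broken) = 6×408 + 2×371 + 2×447 + 3×488 = 5548
Σ(formed) = 4×D + 8×447 = 3576 + 4D
ΔH = Σ(broken) − Σ(formed) = (5548) − (3576 + 4D) = +1972 − 4D
Setting this equal to −1136 kJ gives 4D = 3108, so D = 777 kJ/mol.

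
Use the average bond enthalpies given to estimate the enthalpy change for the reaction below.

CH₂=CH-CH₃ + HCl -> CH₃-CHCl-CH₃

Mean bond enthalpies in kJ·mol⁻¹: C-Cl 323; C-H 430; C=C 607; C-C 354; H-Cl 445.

ΔH ≈ −55 kJ

Bonds broken (reactants):
  C-C: 1 × 354 = 354
  C-H: 6 × 430 = 2580
  C=C: 1 × 607 = 607
  H-Cl: 1 × 445 = 445
  Σ(broken) = 3986 kJ
Bonds formed (products):
  C-C: 2 × 354 = 708
  C-Cl: 1 × 323 = 323
  C-H: 7 × 430 = 3010
  Σ(formed) = 4041 kJ
ΔH = Σ(broken) − Σ(formed) = 3986 − 4041 = −55 kJ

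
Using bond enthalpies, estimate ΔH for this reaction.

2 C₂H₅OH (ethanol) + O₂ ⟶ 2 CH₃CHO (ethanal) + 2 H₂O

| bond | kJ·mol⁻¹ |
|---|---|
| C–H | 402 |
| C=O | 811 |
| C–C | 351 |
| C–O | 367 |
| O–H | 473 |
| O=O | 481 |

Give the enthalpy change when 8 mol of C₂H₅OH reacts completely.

Bonds broken (reactants):
  C–C: 2 × 351 = 702
  C–H: 10 × 402 = 4020
  C–O: 2 × 367 = 734
  O–H: 2 × 473 = 946
  O=O: 1 × 481 = 481
  Σ(broken) = 6883 kJ
Bonds formed (products):
  C–C: 2 × 351 = 702
  C–H: 8 × 402 = 3216
  C=O: 2 × 811 = 1622
  O–H: 4 × 473 = 1892
  Σ(formed) = 7432 kJ
ΔH = Σ(broken) − Σ(formed) = 6883 − 7432 = −549 kJ
For 4× the reaction as written: 4 × (−549) = −2196 kJ

ΔH = −2196 kJ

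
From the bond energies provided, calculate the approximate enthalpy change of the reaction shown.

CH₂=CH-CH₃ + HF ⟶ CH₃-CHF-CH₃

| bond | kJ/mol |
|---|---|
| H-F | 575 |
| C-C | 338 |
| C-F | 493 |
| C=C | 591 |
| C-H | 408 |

Bonds broken (reactants):
  C-C: 1 × 338 = 338
  C-H: 6 × 408 = 2448
  C=C: 1 × 591 = 591
  H-F: 1 × 575 = 575
  Σ(broken) = 3952 kJ
Bonds formed (products):
  C-C: 2 × 338 = 676
  C-F: 1 × 493 = 493
  C-H: 7 × 408 = 2856
  Σ(formed) = 4025 kJ
ΔH = Σ(broken) − Σ(formed) = 3952 − 4025 = −73 kJ

ΔH ≈ −73 kJ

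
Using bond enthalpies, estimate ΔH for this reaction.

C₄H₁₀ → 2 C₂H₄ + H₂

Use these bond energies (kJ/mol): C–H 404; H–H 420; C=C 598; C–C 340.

ΔH ≈ +212 kJ

Bonds broken (reactants):
  C–C: 3 × 340 = 1020
  C–H: 10 × 404 = 4040
  Σ(broken) = 5060 kJ
Bonds formed (products):
  C–H: 8 × 404 = 3232
  C=C: 2 × 598 = 1196
  H–H: 1 × 420 = 420
  Σ(formed) = 4848 kJ
ΔH = Σ(broken) − Σ(formed) = 5060 − 4848 = +212 kJ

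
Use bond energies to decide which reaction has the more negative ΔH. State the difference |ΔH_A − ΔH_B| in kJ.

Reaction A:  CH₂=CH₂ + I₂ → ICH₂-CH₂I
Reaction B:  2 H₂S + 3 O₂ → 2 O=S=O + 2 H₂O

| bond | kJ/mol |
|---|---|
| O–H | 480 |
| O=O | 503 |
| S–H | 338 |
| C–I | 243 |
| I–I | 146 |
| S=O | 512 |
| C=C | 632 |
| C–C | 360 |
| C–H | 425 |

Reaction A:
  Bonds broken (reactants):
    C–H: 4 × 425 = 1700
    C=C: 1 × 632 = 632
    I–I: 1 × 146 = 146
    Σ(broken) = 2478 kJ
  Bonds formed (products):
    C–C: 1 × 360 = 360
    C–H: 4 × 425 = 1700
    C–I: 2 × 243 = 486
    Σ(formed) = 2546 kJ
  ΔH_A = 2478 − 2546 = −68 kJ
Reaction B:
  Bonds broken (reactants):
    O=O: 3 × 503 = 1509
    S–H: 4 × 338 = 1352
    Σ(broken) = 2861 kJ
  Bonds formed (products):
    O–H: 4 × 480 = 1920
    S=O: 4 × 512 = 2048
    Σ(formed) = 3968 kJ
  ΔH_B = 2861 − 3968 = −1107 kJ
ΔH_A − ΔH_B = +1039 kJ, so reaction B has the more negative ΔH; |ΔH_A − ΔH_B| = 1039 kJ.

Reaction B, by 1039 kJ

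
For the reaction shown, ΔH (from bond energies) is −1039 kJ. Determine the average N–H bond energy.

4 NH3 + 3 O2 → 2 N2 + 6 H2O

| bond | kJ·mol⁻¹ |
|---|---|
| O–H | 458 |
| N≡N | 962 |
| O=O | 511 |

Let D be the N–H bond energy.
Σ(broken) = 12×D + 3×511 = 1533 + 12D
Σ(formed) = 2×962 + 12×458 = 7420
ΔH = Σ(broken) − Σ(formed) = (1533 + 12D) − (7420) = −5887 + 12D
Setting this equal to −1039 kJ gives 12D = 4848, so D = 404 kJ/mol.

D(N–H) ≈ 404 kJ/mol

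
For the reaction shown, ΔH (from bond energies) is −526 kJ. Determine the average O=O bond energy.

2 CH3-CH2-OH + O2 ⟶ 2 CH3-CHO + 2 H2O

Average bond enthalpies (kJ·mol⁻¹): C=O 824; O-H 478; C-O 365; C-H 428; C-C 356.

D(O=O) ≈ 492 kJ/mol

Let D be the O=O bond energy.
Σ(broken) = 2×356 + 10×428 + 2×365 + 2×478 + 1×D = 6678 + D
Σ(formed) = 2×356 + 8×428 + 2×824 + 4×478 = 7696
ΔH = Σ(broken) − Σ(formed) = (6678 + D) − (7696) = −1018 + D
Setting this equal to −526 kJ gives D = 492 kJ/mol.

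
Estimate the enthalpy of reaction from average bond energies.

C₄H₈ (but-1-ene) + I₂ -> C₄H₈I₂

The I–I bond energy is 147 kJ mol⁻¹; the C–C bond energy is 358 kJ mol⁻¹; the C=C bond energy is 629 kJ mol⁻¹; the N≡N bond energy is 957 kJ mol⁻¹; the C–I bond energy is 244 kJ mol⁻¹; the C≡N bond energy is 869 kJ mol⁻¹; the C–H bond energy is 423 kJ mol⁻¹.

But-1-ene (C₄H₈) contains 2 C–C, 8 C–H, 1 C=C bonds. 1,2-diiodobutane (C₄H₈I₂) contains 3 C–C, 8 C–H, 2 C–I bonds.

ΔH ≈ −70 kJ

Bonds broken (reactants):
  C–C: 2 × 358 = 716
  C–H: 8 × 423 = 3384
  C=C: 1 × 629 = 629
  I–I: 1 × 147 = 147
  Σ(broken) = 4876 kJ
Bonds formed (products):
  C–C: 3 × 358 = 1074
  C–H: 8 × 423 = 3384
  C–I: 2 × 244 = 488
  Σ(formed) = 4946 kJ
ΔH = Σ(broken) − Σ(formed) = 4876 − 4946 = −70 kJ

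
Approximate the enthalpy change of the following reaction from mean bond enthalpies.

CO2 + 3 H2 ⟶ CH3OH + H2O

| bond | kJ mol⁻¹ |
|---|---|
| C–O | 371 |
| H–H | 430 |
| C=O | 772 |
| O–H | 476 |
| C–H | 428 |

ΔH ≈ −249 kJ

Bonds broken (reactants):
  C=O: 2 × 772 = 1544
  H–H: 3 × 430 = 1290
  Σ(broken) = 2834 kJ
Bonds formed (products):
  C–H: 3 × 428 = 1284
  C–O: 1 × 371 = 371
  O–H: 3 × 476 = 1428
  Σ(formed) = 3083 kJ
ΔH = Σ(broken) − Σ(formed) = 2834 − 3083 = −249 kJ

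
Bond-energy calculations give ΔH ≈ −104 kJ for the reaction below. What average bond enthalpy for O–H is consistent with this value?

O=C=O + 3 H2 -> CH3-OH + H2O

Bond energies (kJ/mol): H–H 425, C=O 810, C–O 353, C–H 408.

Let D be the O–H bond energy.
Σ(broken) = 2×810 + 3×425 = 2895
Σ(formed) = 3×408 + 1×353 + 3×D = 1577 + 3D
ΔH = Σ(broken) − Σ(formed) = (2895) − (1577 + 3D) = +1318 − 3D
Setting this equal to −104 kJ gives 3D = 1422, so D = 474 kJ/mol.

D(O–H) ≈ 474 kJ/mol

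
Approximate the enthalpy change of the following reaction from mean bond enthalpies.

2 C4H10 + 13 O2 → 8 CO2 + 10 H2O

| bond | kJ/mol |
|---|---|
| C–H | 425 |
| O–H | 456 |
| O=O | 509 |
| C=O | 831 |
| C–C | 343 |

Bonds broken (reactants):
  C–C: 6 × 343 = 2058
  C–H: 20 × 425 = 8500
  O=O: 13 × 509 = 6617
  Σ(broken) = 17175 kJ
Bonds formed (products):
  C=O: 16 × 831 = 13296
  O–H: 20 × 456 = 9120
  Σ(formed) = 22416 kJ
ΔH = Σ(broken) − Σ(formed) = 17175 − 22416 = −5241 kJ

ΔH ≈ −5241 kJ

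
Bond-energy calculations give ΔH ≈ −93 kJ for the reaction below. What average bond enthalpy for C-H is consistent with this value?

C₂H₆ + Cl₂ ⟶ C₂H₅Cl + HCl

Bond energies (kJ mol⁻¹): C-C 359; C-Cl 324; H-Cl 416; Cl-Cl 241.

D(C-H) ≈ 406 kJ/mol

Let D be the C-H bond energy.
Σ(broken) = 1×359 + 6×D + 1×241 = 600 + 6D
Σ(formed) = 1×359 + 1×324 + 5×D + 1×416 = 1099 + 5D
ΔH = Σ(broken) − Σ(formed) = (600 + 6D) − (1099 + 5D) = −499 + D
Setting this equal to −93 kJ gives D = 406 kJ/mol.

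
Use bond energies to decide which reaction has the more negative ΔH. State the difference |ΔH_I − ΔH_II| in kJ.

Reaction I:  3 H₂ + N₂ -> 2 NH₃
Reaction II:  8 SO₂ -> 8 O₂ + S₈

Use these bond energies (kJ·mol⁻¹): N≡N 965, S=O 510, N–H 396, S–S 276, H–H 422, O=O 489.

Reaction I:
  Bonds broken (reactants):
    H–H: 3 × 422 = 1266
    N≡N: 1 × 965 = 965
    Σ(broken) = 2231 kJ
  Bonds formed (products):
    N–H: 6 × 396 = 2376
    Σ(formed) = 2376 kJ
  ΔH_I = 2231 − 2376 = −145 kJ
Reaction II:
  Bonds broken (reactants):
    S=O: 16 × 510 = 8160
    Σ(broken) = 8160 kJ
  Bonds formed (products):
    O=O: 8 × 489 = 3912
    S–S: 8 × 276 = 2208
    Σ(formed) = 6120 kJ
  ΔH_II = 8160 − 6120 = +2040 kJ
ΔH_I − ΔH_II = −2185 kJ, so reaction I has the more negative ΔH; |ΔH_I − ΔH_II| = 2185 kJ.

Reaction I, by 2185 kJ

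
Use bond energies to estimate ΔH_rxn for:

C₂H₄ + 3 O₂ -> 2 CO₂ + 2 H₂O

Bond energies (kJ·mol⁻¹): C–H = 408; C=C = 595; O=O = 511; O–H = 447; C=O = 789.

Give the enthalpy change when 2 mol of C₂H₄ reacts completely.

ΔH = −2368 kJ

Bonds broken (reactants):
  C–H: 4 × 408 = 1632
  C=C: 1 × 595 = 595
  O=O: 3 × 511 = 1533
  Σ(broken) = 3760 kJ
Bonds formed (products):
  C=O: 4 × 789 = 3156
  O–H: 4 × 447 = 1788
  Σ(formed) = 4944 kJ
ΔH = Σ(broken) − Σ(formed) = 3760 − 4944 = −1184 kJ
For 2× the reaction as written: 2 × (−1184) = −2368 kJ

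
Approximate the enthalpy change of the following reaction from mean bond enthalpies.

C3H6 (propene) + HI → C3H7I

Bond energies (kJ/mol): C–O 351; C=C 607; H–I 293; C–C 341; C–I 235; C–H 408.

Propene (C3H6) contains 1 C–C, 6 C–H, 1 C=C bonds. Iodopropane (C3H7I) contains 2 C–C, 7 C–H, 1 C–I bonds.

ΔH ≈ −84 kJ

Bonds broken (reactants):
  C–C: 1 × 341 = 341
  C–H: 6 × 408 = 2448
  C=C: 1 × 607 = 607
  H–I: 1 × 293 = 293
  Σ(broken) = 3689 kJ
Bonds formed (products):
  C–C: 2 × 341 = 682
  C–H: 7 × 408 = 2856
  C–I: 1 × 235 = 235
  Σ(formed) = 3773 kJ
ΔH = Σ(broken) − Σ(formed) = 3689 − 3773 = −84 kJ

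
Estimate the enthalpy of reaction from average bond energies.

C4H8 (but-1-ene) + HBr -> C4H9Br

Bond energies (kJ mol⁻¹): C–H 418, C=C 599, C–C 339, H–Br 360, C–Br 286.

ΔH ≈ −84 kJ

Bonds broken (reactants):
  C–C: 2 × 339 = 678
  C–H: 8 × 418 = 3344
  C=C: 1 × 599 = 599
  H–Br: 1 × 360 = 360
  Σ(broken) = 4981 kJ
Bonds formed (products):
  C–Br: 1 × 286 = 286
  C–C: 3 × 339 = 1017
  C–H: 9 × 418 = 3762
  Σ(formed) = 5065 kJ
ΔH = Σ(broken) − Σ(formed) = 4981 − 5065 = −84 kJ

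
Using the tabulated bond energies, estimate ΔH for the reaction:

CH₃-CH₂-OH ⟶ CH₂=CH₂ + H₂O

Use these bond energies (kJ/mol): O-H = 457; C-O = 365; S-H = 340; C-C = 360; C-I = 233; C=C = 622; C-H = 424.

Bonds broken (reactants):
  C-C: 1 × 360 = 360
  C-H: 5 × 424 = 2120
  C-O: 1 × 365 = 365
  O-H: 1 × 457 = 457
  Σ(broken) = 3302 kJ
Bonds formed (products):
  C-H: 4 × 424 = 1696
  C=C: 1 × 622 = 622
  O-H: 2 × 457 = 914
  Σ(formed) = 3232 kJ
ΔH = Σ(broken) − Σ(formed) = 3302 − 3232 = +70 kJ

ΔH ≈ +70 kJ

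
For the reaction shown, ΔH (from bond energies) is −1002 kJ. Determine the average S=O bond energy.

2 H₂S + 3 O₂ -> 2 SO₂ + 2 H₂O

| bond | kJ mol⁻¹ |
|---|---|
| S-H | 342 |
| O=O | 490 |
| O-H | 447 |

D(S=O) ≈ 513 kJ/mol

Let D be the S=O bond energy.
Σ(broken) = 3×490 + 4×342 = 2838
Σ(formed) = 4×447 + 4×D = 1788 + 4D
ΔH = Σ(broken) − Σ(formed) = (2838) − (1788 + 4D) = +1050 − 4D
Setting this equal to −1002 kJ gives 4D = 2052, so D = 513 kJ/mol.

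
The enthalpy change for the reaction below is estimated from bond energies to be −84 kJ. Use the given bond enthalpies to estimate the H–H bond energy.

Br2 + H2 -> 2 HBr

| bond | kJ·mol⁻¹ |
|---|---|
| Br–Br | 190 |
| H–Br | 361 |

Let D be the H–H bond energy.
Σ(broken) = 1×190 + 1×D = 190 + D
Σ(formed) = 2×361 = 722
ΔH = Σ(broken) − Σ(formed) = (190 + D) − (722) = −532 + D
Setting this equal to −84 kJ gives D = 448 kJ/mol.

D(H–H) ≈ 448 kJ/mol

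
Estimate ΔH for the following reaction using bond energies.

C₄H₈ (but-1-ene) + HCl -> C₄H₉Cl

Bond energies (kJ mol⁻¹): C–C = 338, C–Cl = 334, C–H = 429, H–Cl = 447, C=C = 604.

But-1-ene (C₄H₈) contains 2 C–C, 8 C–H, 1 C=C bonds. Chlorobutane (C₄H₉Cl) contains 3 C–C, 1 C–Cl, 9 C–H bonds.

Bonds broken (reactants):
  C–C: 2 × 338 = 676
  C–H: 8 × 429 = 3432
  C=C: 1 × 604 = 604
  H–Cl: 1 × 447 = 447
  Σ(broken) = 5159 kJ
Bonds formed (products):
  C–C: 3 × 338 = 1014
  C–Cl: 1 × 334 = 334
  C–H: 9 × 429 = 3861
  Σ(formed) = 5209 kJ
ΔH = Σ(broken) − Σ(formed) = 5159 − 5209 = −50 kJ

ΔH ≈ −50 kJ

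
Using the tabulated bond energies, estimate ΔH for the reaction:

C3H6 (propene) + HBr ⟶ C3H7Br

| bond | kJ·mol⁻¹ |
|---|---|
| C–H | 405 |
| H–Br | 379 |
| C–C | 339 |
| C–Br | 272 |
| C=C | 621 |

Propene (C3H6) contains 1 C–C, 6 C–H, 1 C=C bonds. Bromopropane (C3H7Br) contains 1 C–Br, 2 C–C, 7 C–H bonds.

ΔH ≈ −16 kJ

Bonds broken (reactants):
  C–C: 1 × 339 = 339
  C–H: 6 × 405 = 2430
  C=C: 1 × 621 = 621
  H–Br: 1 × 379 = 379
  Σ(broken) = 3769 kJ
Bonds formed (products):
  C–Br: 1 × 272 = 272
  C–C: 2 × 339 = 678
  C–H: 7 × 405 = 2835
  Σ(formed) = 3785 kJ
ΔH = Σ(broken) − Σ(formed) = 3769 − 3785 = −16 kJ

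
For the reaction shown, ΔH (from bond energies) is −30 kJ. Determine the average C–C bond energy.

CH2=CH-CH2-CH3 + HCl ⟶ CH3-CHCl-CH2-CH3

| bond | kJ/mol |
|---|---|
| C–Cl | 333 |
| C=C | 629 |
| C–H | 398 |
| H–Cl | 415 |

Let D be the C–C bond energy.
Σ(broken) = 2×D + 8×398 + 1×629 + 1×415 = 4228 + 2D
Σ(formed) = 3×D + 1×333 + 9×398 = 3915 + 3D
ΔH = Σ(broken) − Σ(formed) = (4228 + 2D) − (3915 + 3D) = +313 − D
Setting this equal to −30 kJ gives D = 343 kJ/mol.

D(C–C) ≈ 343 kJ/mol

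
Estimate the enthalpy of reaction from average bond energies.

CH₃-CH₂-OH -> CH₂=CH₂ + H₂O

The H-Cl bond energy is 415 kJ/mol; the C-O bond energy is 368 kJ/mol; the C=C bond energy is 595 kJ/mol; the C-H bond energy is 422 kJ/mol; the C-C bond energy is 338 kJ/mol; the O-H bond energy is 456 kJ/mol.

ΔH ≈ +77 kJ

Bonds broken (reactants):
  C-C: 1 × 338 = 338
  C-H: 5 × 422 = 2110
  C-O: 1 × 368 = 368
  O-H: 1 × 456 = 456
  Σ(broken) = 3272 kJ
Bonds formed (products):
  C-H: 4 × 422 = 1688
  C=C: 1 × 595 = 595
  O-H: 2 × 456 = 912
  Σ(formed) = 3195 kJ
ΔH = Σ(broken) − Σ(formed) = 3272 − 3195 = +77 kJ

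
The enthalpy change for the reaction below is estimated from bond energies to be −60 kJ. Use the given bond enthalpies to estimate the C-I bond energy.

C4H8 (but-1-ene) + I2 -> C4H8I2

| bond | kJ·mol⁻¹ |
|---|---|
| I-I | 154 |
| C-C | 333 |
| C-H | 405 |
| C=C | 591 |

D(C-I) ≈ 236 kJ/mol

Let D be the C-I bond energy.
Σ(broken) = 2×333 + 8×405 + 1×591 + 1×154 = 4651
Σ(formed) = 3×333 + 8×405 + 2×D = 4239 + 2D
ΔH = Σ(broken) − Σ(formed) = (4651) − (4239 + 2D) = +412 − 2D
Setting this equal to −60 kJ gives 2D = 472, so D = 236 kJ/mol.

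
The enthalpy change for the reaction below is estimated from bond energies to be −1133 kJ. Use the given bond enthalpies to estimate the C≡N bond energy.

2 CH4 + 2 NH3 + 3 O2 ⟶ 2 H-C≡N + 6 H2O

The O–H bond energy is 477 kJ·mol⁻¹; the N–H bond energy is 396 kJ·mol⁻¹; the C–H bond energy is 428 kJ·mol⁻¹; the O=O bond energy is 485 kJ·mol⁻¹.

Let D be the C≡N bond energy.
Σ(broken) = 8×428 + 6×396 + 3×485 = 7255
Σ(formed) = 2×D + 2×428 + 12×477 = 6580 + 2D
ΔH = Σ(broken) − Σ(formed) = (7255) − (6580 + 2D) = +675 − 2D
Setting this equal to −1133 kJ gives 2D = 1808, so D = 904 kJ/mol.

D(C≡N) ≈ 904 kJ/mol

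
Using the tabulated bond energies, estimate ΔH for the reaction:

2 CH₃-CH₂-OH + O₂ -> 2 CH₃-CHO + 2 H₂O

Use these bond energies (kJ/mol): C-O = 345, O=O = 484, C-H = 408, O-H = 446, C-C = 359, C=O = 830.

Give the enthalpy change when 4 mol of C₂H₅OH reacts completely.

Bonds broken (reactants):
  C-C: 2 × 359 = 718
  C-H: 10 × 408 = 4080
  C-O: 2 × 345 = 690
  O-H: 2 × 446 = 892
  O=O: 1 × 484 = 484
  Σ(broken) = 6864 kJ
Bonds formed (products):
  C-C: 2 × 359 = 718
  C-H: 8 × 408 = 3264
  C=O: 2 × 830 = 1660
  O-H: 4 × 446 = 1784
  Σ(formed) = 7426 kJ
ΔH = Σ(broken) − Σ(formed) = 6864 − 7426 = −562 kJ
For 2× the reaction as written: 2 × (−562) = −1124 kJ

ΔH = −1124 kJ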